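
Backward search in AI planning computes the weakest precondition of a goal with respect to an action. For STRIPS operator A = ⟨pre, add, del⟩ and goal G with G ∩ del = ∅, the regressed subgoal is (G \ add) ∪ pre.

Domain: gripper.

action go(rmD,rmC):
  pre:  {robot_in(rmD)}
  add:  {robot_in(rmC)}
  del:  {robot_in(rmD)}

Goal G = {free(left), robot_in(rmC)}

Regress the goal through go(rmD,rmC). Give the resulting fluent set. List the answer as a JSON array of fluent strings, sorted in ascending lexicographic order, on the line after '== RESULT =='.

Compute (G \ add) ∪ pre:
  G ∩ del = {}  (empty — regression defined)
  G \ add = {free(left), robot_in(rmC)} \ {robot_in(rmC)} = {free(left)}
  ∪ pre   = {free(left)} ∪ {robot_in(rmD)}
          = {free(left), robot_in(rmD)}

== RESULT ==
["free(left)", "robot_in(rmD)"]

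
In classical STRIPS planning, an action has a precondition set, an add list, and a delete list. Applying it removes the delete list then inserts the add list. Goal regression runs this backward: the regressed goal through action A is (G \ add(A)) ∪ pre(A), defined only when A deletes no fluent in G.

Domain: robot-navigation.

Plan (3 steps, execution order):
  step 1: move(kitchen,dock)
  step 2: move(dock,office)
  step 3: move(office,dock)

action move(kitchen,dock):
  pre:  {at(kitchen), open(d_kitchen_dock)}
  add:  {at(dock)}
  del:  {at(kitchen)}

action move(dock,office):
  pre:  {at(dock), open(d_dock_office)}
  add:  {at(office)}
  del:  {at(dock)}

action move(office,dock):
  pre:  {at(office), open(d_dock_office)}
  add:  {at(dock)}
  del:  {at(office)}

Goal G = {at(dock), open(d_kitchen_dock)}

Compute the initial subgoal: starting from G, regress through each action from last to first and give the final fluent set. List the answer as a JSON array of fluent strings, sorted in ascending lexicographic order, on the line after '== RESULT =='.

Regress step by step:
  through step 3 (move(office,dock)): drop {at(dock)}, keep {open(d_kitchen_dock)}, require {at(office), open(d_dock_office)}
    → {at(office), open(d_dock_office), open(d_kitchen_dock)}
  through step 2 (move(dock,office)): drop {at(office)}, keep {open(d_dock_office), open(d_kitchen_dock)}, require {at(dock), open(d_dock_office)}
    → {at(dock), open(d_dock_office), open(d_kitchen_dock)}
  through step 1 (move(kitchen,dock)): drop {at(dock)}, keep {open(d_dock_office), open(d_kitchen_dock)}, require {at(kitchen), open(d_kitchen_dock)}
    → {at(kitchen), open(d_dock_office), open(d_kitchen_dock)}

== RESULT ==
["at(kitchen)", "open(d_dock_office)", "open(d_kitchen_dock)"]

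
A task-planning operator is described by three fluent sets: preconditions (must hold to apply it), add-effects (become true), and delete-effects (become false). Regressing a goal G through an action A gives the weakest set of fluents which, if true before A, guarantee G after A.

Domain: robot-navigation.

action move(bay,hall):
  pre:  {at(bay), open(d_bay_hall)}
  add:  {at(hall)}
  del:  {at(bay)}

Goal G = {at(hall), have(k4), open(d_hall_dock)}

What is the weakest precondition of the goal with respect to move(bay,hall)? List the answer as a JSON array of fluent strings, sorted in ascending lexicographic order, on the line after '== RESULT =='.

Regress:
  G ∩ del = {}  (empty — regression defined)
  G \ add = {at(hall), have(k4), open(d_hall_dock)} \ {at(hall)} = {have(k4), open(d_hall_dock)}
  ∪ pre   = {have(k4), open(d_hall_dock)} ∪ {at(bay), open(d_bay_hall)}
          = {at(bay), have(k4), open(d_bay_hall), open(d_hall_dock)}

== RESULT ==
["at(bay)", "have(k4)", "open(d_bay_hall)", "open(d_hall_dock)"]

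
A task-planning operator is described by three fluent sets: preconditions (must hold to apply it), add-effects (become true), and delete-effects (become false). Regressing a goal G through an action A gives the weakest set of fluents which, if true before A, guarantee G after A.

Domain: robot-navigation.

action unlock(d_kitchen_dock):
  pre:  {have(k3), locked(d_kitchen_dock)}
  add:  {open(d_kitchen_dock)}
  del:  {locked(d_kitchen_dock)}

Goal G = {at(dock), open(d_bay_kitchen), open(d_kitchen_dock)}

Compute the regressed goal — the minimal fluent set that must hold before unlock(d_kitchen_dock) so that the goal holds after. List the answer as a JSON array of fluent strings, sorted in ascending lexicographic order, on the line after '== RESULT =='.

Regress:
  G ∩ del = {}  (empty — regression defined)
  G \ add = {at(dock), open(d_bay_kitchen), open(d_kitchen_dock)} \ {open(d_kitchen_dock)} = {at(dock), open(d_bay_kitchen)}
  ∪ pre   = {at(dock), open(d_bay_kitchen)} ∪ {have(k3), locked(d_kitchen_dock)}
          = {at(dock), have(k3), locked(d_kitchen_dock), open(d_bay_kitchen)}

== RESULT ==
["at(dock)", "have(k3)", "locked(d_kitchen_dock)", "open(d_bay_kitchen)"]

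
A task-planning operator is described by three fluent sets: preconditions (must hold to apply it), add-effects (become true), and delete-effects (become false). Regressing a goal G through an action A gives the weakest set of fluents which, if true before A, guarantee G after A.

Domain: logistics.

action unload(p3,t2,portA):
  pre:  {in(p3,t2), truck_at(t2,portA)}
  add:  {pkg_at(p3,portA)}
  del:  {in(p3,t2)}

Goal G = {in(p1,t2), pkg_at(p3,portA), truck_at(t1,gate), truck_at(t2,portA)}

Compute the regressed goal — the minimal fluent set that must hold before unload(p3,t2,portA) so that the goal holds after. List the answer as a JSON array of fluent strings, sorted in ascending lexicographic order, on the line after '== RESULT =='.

Regress:
  G ∩ del = {}  (empty — regression defined)
  G \ add = {in(p1,t2), pkg_at(p3,portA), truck_at(t1,gate), truck_at(t2,portA)} \ {pkg_at(p3,portA)} = {in(p1,t2), truck_at(t1,gate), truck_at(t2,portA)}
  ∪ pre   = {in(p1,t2), truck_at(t1,gate), truck_at(t2,portA)} ∪ {in(p3,t2), truck_at(t2,portA)}
          = {in(p1,t2), in(p3,t2), truck_at(t1,gate), truck_at(t2,portA)}

== RESULT ==
["in(p1,t2)", "in(p3,t2)", "truck_at(t1,gate)", "truck_at(t2,portA)"]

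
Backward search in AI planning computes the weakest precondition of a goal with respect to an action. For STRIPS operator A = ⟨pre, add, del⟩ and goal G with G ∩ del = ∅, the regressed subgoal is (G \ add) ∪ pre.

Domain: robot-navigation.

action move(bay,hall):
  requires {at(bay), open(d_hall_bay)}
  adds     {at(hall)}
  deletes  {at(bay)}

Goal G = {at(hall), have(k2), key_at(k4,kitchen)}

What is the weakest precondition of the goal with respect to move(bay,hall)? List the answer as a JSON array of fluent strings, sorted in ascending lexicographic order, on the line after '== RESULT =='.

Regress:
  G ∩ del = {}  (empty — regression defined)
  G \ add = {at(hall), have(k2), key_at(k4,kitchen)} \ {at(hall)} = {have(k2), key_at(k4,kitchen)}
  ∪ pre   = {have(k2), key_at(k4,kitchen)} ∪ {at(bay), open(d_hall_bay)}
          = {at(bay), have(k2), key_at(k4,kitchen), open(d_hall_bay)}

== RESULT ==
["at(bay)", "have(k2)", "key_at(k4,kitchen)", "open(d_hall_bay)"]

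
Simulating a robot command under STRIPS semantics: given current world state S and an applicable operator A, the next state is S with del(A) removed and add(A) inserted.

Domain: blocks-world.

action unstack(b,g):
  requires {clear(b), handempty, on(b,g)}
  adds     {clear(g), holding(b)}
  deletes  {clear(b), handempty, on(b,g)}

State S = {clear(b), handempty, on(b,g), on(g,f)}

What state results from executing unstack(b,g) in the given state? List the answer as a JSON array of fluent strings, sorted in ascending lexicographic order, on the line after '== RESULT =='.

Compute (S \ del) ∪ add:
  pre ⊆ S: {clear(b), handempty, on(b,g)} ⊆ S  — applicable
  S \ del = {on(g,f)}
  ∪ add   = {clear(g), holding(b), on(g,f)}

== RESULT ==
["clear(g)", "holding(b)", "on(g,f)"]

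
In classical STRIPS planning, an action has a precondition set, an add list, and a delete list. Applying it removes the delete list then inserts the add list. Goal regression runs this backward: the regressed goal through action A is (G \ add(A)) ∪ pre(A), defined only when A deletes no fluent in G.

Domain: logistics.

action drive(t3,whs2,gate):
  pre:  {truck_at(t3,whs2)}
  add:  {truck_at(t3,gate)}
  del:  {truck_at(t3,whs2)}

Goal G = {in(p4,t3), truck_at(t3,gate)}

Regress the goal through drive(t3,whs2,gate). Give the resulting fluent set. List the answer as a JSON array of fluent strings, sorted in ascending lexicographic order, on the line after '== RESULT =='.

Compute (G \ add) ∪ pre:
  G ∩ del = {}  (empty — regression defined)
  G \ add = {in(p4,t3), truck_at(t3,gate)} \ {truck_at(t3,gate)} = {in(p4,t3)}
  ∪ pre   = {in(p4,t3)} ∪ {truck_at(t3,whs2)}
          = {in(p4,t3), truck_at(t3,whs2)}

== RESULT ==
["in(p4,t3)", "truck_at(t3,whs2)"]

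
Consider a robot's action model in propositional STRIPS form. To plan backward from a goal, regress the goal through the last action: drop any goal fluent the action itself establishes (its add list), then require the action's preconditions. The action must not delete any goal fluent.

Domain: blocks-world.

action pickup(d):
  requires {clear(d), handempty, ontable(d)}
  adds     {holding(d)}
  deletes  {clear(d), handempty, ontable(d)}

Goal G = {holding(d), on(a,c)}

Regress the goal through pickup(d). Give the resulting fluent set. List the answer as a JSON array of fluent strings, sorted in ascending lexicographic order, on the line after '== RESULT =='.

Regress:
  G ∩ del = {}  (empty — regression defined)
  G \ add = {holding(d), on(a,c)} \ {holding(d)} = {on(a,c)}
  ∪ pre   = {on(a,c)} ∪ {clear(d), handempty, ontable(d)}
          = {clear(d), handempty, on(a,c), ontable(d)}

== RESULT ==
["clear(d)", "handempty", "on(a,c)", "ontable(d)"]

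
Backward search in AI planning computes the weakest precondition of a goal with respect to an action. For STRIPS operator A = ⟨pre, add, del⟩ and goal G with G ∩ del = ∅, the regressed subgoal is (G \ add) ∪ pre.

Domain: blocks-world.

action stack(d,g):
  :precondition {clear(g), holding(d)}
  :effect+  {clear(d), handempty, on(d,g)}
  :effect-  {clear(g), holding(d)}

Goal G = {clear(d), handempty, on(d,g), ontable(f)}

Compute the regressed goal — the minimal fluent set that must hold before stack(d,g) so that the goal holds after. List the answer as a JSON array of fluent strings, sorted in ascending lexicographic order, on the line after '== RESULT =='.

Compute (G \ add) ∪ pre:
  G ∩ del = {}  (empty — regression defined)
  G \ add = {clear(d), handempty, on(d,g), ontable(f)} \ {clear(d), handempty, on(d,g)} = {ontable(f)}
  ∪ pre   = {ontable(f)} ∪ {clear(g), holding(d)}
          = {clear(g), holding(d), ontable(f)}

== RESULT ==
["clear(g)", "holding(d)", "ontable(f)"]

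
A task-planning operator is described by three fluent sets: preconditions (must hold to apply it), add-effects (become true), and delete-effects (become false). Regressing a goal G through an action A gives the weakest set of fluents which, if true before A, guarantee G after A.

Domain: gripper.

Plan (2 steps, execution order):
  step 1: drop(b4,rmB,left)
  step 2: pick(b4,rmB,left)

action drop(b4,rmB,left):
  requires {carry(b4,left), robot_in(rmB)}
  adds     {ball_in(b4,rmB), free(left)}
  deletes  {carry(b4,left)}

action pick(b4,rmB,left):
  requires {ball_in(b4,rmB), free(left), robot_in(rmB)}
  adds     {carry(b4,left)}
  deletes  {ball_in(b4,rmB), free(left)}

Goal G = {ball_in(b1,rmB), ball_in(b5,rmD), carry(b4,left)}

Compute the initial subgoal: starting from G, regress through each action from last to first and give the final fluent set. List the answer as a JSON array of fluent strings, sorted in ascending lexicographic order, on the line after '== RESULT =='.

Work backward from the goal:
  through step 2 (pick(b4,rmB,left)): drop {carry(b4,left)}, keep {ball_in(b1,rmB), ball_in(b5,rmD)}, require {ball_in(b4,rmB), free(left), robot_in(rmB)}
    → {ball_in(b1,rmB), ball_in(b4,rmB), ball_in(b5,rmD), free(left), robot_in(rmB)}
  through step 1 (drop(b4,rmB,left)): drop {ball_in(b4,rmB), free(left)}, keep {ball_in(b1,rmB), ball_in(b5,rmD), robot_in(rmB)}, require {carry(b4,left), robot_in(rmB)}
    → {ball_in(b1,rmB), ball_in(b5,rmD), carry(b4,left), robot_in(rmB)}

== RESULT ==
["ball_in(b1,rmB)", "ball_in(b5,rmD)", "carry(b4,left)", "robot_in(rmB)"]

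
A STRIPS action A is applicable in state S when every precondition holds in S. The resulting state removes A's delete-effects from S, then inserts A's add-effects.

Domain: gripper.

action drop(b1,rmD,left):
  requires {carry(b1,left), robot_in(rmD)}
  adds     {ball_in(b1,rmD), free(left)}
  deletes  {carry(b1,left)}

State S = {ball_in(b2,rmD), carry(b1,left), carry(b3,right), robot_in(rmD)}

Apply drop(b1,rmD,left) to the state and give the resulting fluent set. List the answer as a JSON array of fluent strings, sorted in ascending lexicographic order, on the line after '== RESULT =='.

Compute (S \ del) ∪ add:
  pre ⊆ S: {carry(b1,left), robot_in(rmD)} ⊆ S  — applicable
  S \ del = {ball_in(b2,rmD), carry(b3,right), robot_in(rmD)}
  ∪ add   = {ball_in(b1,rmD), ball_in(b2,rmD), carry(b3,right), free(left), robot_in(rmD)}

== RESULT ==
["ball_in(b1,rmD)", "ball_in(b2,rmD)", "carry(b3,right)", "free(left)", "robot_in(rmD)"]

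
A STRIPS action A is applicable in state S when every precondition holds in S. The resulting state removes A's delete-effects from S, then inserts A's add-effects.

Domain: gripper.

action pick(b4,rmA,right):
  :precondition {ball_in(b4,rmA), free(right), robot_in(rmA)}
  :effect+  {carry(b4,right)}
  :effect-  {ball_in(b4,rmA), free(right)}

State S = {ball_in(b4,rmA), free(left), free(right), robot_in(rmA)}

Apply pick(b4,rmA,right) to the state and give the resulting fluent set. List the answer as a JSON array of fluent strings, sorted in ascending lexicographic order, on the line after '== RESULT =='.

Progress:
  pre ⊆ S: {ball_in(b4,rmA), free(right), robot_in(rmA)} ⊆ S  — applicable
  S \ del = {free(left), robot_in(rmA)}
  ∪ add   = {carry(b4,right), free(left), robot_in(rmA)}

== RESULT ==
["carry(b4,right)", "free(left)", "robot_in(rmA)"]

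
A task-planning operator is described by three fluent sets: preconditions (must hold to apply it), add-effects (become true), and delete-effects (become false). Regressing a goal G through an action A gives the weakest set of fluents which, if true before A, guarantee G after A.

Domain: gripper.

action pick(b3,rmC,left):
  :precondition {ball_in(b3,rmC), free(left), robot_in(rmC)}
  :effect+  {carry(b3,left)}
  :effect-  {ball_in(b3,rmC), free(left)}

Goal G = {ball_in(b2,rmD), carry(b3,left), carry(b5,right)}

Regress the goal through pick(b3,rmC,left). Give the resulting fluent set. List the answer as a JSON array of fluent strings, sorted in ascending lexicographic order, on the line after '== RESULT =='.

Compute (G \ add) ∪ pre:
  G ∩ del = {}  (empty — regression defined)
  G \ add = {ball_in(b2,rmD), carry(b3,left), carry(b5,right)} \ {carry(b3,left)} = {ball_in(b2,rmD), carry(b5,right)}
  ∪ pre   = {ball_in(b2,rmD), carry(b5,right)} ∪ {ball_in(b3,rmC), free(left), robot_in(rmC)}
          = {ball_in(b2,rmD), ball_in(b3,rmC), carry(b5,right), free(left), robot_in(rmC)}

== RESULT ==
["ball_in(b2,rmD)", "ball_in(b3,rmC)", "carry(b5,right)", "free(left)", "robot_in(rmC)"]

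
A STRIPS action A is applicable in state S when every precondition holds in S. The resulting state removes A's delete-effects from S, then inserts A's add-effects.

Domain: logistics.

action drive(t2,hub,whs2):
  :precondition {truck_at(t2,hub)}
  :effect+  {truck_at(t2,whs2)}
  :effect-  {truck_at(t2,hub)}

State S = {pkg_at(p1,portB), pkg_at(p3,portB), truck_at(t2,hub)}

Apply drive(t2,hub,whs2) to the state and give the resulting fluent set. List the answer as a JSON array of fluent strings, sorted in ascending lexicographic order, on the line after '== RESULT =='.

Compute (S \ del) ∪ add:
  pre ⊆ S: {truck_at(t2,hub)} ⊆ S  — applicable
  S \ del = {pkg_at(p1,portB), pkg_at(p3,portB)}
  ∪ add   = {pkg_at(p1,portB), pkg_at(p3,portB), truck_at(t2,whs2)}

== RESULT ==
["pkg_at(p1,portB)", "pkg_at(p3,portB)", "truck_at(t2,whs2)"]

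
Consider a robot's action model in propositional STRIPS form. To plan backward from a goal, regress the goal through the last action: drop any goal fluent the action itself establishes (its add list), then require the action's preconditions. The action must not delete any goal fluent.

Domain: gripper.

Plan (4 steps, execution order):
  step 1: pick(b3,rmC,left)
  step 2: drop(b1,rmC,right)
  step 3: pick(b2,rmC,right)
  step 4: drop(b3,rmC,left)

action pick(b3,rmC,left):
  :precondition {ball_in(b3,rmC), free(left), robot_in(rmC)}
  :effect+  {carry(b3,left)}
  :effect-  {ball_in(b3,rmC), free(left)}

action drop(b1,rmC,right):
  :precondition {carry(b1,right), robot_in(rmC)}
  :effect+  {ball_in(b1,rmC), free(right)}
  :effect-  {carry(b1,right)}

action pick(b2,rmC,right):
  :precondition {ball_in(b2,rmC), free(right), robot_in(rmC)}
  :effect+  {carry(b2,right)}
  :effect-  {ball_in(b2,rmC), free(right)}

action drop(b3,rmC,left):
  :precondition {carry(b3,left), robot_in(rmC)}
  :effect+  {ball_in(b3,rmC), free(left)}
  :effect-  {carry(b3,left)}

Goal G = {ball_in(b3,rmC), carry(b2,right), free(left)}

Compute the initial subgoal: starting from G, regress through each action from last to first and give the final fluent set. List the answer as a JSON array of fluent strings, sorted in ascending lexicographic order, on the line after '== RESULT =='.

Work backward from the goal:
  through step 4 (drop(b3,rmC,left)): drop {ball_in(b3,rmC), free(left)}, keep {carry(b2,right)}, require {carry(b3,left), robot_in(rmC)}
    → {carry(b2,right), carry(b3,left), robot_in(rmC)}
  through step 3 (pick(b2,rmC,right)): drop {carry(b2,right)}, keep {carry(b3,left), robot_in(rmC)}, require {ball_in(b2,rmC), free(right), robot_in(rmC)}
    → {ball_in(b2,rmC), carry(b3,left), free(right), robot_in(rmC)}
  through step 2 (drop(b1,rmC,right)): drop {free(right)}, keep {ball_in(b2,rmC), carry(b3,left), robot_in(rmC)}, require {carry(b1,right), robot_in(rmC)}
    → {ball_in(b2,rmC), carry(b1,right), carry(b3,left), robot_in(rmC)}
  through step 1 (pick(b3,rmC,left)): drop {carry(b3,left)}, keep {ball_in(b2,rmC), carry(b1,right), robot_in(rmC)}, require {ball_in(b3,rmC), free(left), robot_in(rmC)}
    → {ball_in(b2,rmC), ball_in(b3,rmC), carry(b1,right), free(left), robot_in(rmC)}

== RESULT ==
["ball_in(b2,rmC)", "ball_in(b3,rmC)", "carry(b1,right)", "free(left)", "robot_in(rmC)"]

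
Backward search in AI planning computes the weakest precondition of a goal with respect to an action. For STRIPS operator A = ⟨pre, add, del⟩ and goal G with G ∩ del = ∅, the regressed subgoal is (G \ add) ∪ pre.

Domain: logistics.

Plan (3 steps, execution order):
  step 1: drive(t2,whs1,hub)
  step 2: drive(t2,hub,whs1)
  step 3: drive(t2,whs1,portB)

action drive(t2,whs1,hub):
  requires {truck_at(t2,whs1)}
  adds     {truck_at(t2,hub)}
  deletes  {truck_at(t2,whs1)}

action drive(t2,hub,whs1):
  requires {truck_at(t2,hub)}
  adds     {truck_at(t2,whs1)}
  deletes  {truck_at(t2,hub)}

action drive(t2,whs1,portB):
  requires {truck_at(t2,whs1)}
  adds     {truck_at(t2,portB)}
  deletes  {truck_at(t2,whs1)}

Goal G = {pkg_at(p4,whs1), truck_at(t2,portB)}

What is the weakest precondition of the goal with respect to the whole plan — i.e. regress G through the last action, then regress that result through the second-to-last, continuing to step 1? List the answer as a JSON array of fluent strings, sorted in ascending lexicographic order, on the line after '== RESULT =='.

Work backward from the goal:
  through step 3 (drive(t2,whs1,portB)): drop {truck_at(t2,portB)}, keep {pkg_at(p4,whs1)}, require {truck_at(t2,whs1)}
    → {pkg_at(p4,whs1), truck_at(t2,whs1)}
  through step 2 (drive(t2,hub,whs1)): drop {truck_at(t2,whs1)}, keep {pkg_at(p4,whs1)}, require {truck_at(t2,hub)}
    → {pkg_at(p4,whs1), truck_at(t2,hub)}
  through step 1 (drive(t2,whs1,hub)): drop {truck_at(t2,hub)}, keep {pkg_at(p4,whs1)}, require {truck_at(t2,whs1)}
    → {pkg_at(p4,whs1), truck_at(t2,whs1)}

== RESULT ==
["pkg_at(p4,whs1)", "truck_at(t2,whs1)"]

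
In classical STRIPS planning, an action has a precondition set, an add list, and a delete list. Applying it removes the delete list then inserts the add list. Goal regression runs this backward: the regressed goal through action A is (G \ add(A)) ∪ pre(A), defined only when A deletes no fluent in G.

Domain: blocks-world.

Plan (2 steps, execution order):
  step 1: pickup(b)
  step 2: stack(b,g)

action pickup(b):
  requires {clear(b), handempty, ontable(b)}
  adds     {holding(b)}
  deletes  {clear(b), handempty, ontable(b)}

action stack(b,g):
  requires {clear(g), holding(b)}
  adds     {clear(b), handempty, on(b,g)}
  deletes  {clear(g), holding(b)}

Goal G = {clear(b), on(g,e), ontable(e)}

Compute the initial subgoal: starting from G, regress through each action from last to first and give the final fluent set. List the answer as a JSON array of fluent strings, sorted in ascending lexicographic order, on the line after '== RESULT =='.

Work backward from the goal:
  through step 2 (stack(b,g)): drop {clear(b)}, keep {on(g,e), ontable(e)}, require {clear(g), holding(b)}
    → {clear(g), holding(b), on(g,e), ontable(e)}
  through step 1 (pickup(b)): drop {holding(b)}, keep {clear(g), on(g,e), ontable(e)}, require {clear(b), handempty, ontable(b)}
    → {clear(b), clear(g), handempty, on(g,e), ontable(b), ontable(e)}

== RESULT ==
["clear(b)", "clear(g)", "handempty", "on(g,e)", "ontable(b)", "ontable(e)"]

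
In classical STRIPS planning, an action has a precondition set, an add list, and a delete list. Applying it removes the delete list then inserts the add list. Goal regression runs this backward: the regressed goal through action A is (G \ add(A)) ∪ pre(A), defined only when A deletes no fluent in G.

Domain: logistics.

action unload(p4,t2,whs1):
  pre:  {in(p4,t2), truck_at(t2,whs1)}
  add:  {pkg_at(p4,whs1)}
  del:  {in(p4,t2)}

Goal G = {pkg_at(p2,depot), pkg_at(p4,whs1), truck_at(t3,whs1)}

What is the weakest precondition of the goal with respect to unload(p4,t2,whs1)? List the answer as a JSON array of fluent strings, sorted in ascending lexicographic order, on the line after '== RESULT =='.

Compute (G \ add) ∪ pre:
  G ∩ del = {}  (empty — regression defined)
  G \ add = {pkg_at(p2,depot), pkg_at(p4,whs1), truck_at(t3,whs1)} \ {pkg_at(p4,whs1)} = {pkg_at(p2,depot), truck_at(t3,whs1)}
  ∪ pre   = {pkg_at(p2,depot), truck_at(t3,whs1)} ∪ {in(p4,t2), truck_at(t2,whs1)}
          = {in(p4,t2), pkg_at(p2,depot), truck_at(t2,whs1), truck_at(t3,whs1)}

== RESULT ==
["in(p4,t2)", "pkg_at(p2,depot)", "truck_at(t2,whs1)", "truck_at(t3,whs1)"]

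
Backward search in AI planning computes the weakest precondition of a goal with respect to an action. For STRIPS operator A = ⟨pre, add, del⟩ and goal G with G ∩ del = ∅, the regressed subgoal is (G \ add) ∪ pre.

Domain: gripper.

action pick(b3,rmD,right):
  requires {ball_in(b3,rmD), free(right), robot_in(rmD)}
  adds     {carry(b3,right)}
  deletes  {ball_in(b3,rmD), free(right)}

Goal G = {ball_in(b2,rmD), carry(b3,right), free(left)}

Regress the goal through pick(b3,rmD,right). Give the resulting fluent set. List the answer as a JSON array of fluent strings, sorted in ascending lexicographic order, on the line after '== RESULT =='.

Compute (G \ add) ∪ pre:
  G ∩ del = {}  (empty — regression defined)
  G \ add = {ball_in(b2,rmD), carry(b3,right), free(left)} \ {carry(b3,right)} = {ball_in(b2,rmD), free(left)}
  ∪ pre   = {ball_in(b2,rmD), free(left)} ∪ {ball_in(b3,rmD), free(right), robot_in(rmD)}
          = {ball_in(b2,rmD), ball_in(b3,rmD), free(left), free(right), robot_in(rmD)}

== RESULT ==
["ball_in(b2,rmD)", "ball_in(b3,rmD)", "free(left)", "free(right)", "robot_in(rmD)"]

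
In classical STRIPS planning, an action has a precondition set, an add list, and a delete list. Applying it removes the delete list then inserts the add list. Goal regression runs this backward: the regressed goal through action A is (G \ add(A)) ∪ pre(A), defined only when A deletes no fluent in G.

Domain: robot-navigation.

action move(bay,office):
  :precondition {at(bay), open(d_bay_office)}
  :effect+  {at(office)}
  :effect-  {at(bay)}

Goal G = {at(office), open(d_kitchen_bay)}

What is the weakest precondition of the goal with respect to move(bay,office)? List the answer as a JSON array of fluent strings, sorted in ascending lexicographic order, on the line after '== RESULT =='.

Regress:
  G ∩ del = {}  (empty — regression defined)
  G \ add = {at(office), open(d_kitchen_bay)} \ {at(office)} = {open(d_kitchen_bay)}
  ∪ pre   = {open(d_kitchen_bay)} ∪ {at(bay), open(d_bay_office)}
          = {at(bay), open(d_bay_office), open(d_kitchen_bay)}

== RESULT ==
["at(bay)", "open(d_bay_office)", "open(d_kitchen_bay)"]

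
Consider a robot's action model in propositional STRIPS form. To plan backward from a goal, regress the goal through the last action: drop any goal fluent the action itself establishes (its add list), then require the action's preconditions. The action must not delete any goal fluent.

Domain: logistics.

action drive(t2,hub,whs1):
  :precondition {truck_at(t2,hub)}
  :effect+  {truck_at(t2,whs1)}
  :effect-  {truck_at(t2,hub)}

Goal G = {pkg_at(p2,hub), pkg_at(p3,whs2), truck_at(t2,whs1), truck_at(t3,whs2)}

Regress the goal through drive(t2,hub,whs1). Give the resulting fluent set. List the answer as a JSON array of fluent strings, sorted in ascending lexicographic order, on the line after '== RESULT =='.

Compute (G \ add) ∪ pre:
  G ∩ del = {}  (empty — regression defined)
  G \ add = {pkg_at(p2,hub), pkg_at(p3,whs2), truck_at(t2,whs1), truck_at(t3,whs2)} \ {truck_at(t2,whs1)} = {pkg_at(p2,hub), pkg_at(p3,whs2), truck_at(t3,whs2)}
  ∪ pre   = {pkg_at(p2,hub), pkg_at(p3,whs2), truck_at(t3,whs2)} ∪ {truck_at(t2,hub)}
          = {pkg_at(p2,hub), pkg_at(p3,whs2), truck_at(t2,hub), truck_at(t3,whs2)}

== RESULT ==
["pkg_at(p2,hub)", "pkg_at(p3,whs2)", "truck_at(t2,hub)", "truck_at(t3,whs2)"]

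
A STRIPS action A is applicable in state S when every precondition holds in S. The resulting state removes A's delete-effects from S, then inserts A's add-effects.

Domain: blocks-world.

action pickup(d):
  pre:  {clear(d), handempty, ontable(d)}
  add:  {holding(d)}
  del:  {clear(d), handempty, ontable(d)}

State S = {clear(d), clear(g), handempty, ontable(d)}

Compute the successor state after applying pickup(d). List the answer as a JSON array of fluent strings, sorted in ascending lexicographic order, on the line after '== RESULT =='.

Progress:
  pre ⊆ S: {clear(d), handempty, ontable(d)} ⊆ S  — applicable
  S \ del = {clear(g)}
  ∪ add   = {clear(g), holding(d)}

== RESULT ==
["clear(g)", "holding(d)"]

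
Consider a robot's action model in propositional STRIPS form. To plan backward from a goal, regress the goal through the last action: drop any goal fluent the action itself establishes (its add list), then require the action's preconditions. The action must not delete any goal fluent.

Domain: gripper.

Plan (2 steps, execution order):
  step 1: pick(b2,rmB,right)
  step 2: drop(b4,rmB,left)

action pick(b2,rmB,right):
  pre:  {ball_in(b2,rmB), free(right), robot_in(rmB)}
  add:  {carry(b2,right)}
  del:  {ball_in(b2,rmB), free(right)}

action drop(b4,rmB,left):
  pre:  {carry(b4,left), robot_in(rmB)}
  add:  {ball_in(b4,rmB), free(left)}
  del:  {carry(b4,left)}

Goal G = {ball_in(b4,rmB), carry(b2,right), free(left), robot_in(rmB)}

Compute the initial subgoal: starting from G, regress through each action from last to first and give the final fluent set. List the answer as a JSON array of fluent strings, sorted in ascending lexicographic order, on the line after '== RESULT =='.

Work backward from the goal:
  through step 2 (drop(b4,rmB,left)): drop {ball_in(b4,rmB), free(left)}, keep {carry(b2,right), robot_in(rmB)}, require {carry(b4,left), robot_in(rmB)}
    → {carry(b2,right), carry(b4,left), robot_in(rmB)}
  through step 1 (pick(b2,rmB,right)): drop {carry(b2,right)}, keep {carry(b4,left), robot_in(rmB)}, require {ball_in(b2,rmB), free(right), robot_in(rmB)}
    → {ball_in(b2,rmB), carry(b4,left), free(right), robot_in(rmB)}

== RESULT ==
["ball_in(b2,rmB)", "carry(b4,left)", "free(right)", "robot_in(rmB)"]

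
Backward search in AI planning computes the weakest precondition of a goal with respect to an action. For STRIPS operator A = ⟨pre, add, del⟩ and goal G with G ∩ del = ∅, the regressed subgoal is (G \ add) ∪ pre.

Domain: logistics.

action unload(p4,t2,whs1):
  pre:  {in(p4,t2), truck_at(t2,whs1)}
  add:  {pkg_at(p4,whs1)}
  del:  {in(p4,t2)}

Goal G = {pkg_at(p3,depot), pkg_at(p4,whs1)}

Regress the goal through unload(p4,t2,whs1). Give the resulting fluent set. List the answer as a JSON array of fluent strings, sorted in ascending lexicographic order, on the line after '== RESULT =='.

Regress:
  G ∩ del = {}  (empty — regression defined)
  G \ add = {pkg_at(p3,depot), pkg_at(p4,whs1)} \ {pkg_at(p4,whs1)} = {pkg_at(p3,depot)}
  ∪ pre   = {pkg_at(p3,depot)} ∪ {in(p4,t2), truck_at(t2,whs1)}
          = {in(p4,t2), pkg_at(p3,depot), truck_at(t2,whs1)}

== RESULT ==
["in(p4,t2)", "pkg_at(p3,depot)", "truck_at(t2,whs1)"]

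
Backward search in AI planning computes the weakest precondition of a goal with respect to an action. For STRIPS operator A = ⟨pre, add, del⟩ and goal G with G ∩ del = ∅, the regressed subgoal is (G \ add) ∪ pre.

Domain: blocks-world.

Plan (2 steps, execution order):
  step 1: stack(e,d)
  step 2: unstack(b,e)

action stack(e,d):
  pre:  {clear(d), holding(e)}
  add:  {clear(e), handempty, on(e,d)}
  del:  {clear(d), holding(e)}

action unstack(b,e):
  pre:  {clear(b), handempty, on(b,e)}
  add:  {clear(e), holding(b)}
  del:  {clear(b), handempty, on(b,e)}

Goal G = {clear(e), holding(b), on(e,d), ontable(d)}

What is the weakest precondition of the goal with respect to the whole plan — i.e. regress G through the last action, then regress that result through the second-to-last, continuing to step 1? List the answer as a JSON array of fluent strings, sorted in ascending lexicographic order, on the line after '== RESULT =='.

Work backward from the goal:
  through step 2 (unstack(b,e)): drop {clear(e), holding(b)}, keep {on(e,d), ontable(d)}, require {clear(b), handempty, on(b,e)}
    → {clear(b), handempty, on(b,e), on(e,d), ontable(d)}
  through step 1 (stack(e,d)): drop {handempty, on(e,d)}, keep {clear(b), on(b,e), ontable(d)}, require {clear(d), holding(e)}
    → {clear(b), clear(d), holding(e), on(b,e), ontable(d)}

== RESULT ==
["clear(b)", "clear(d)", "holding(e)", "on(b,e)", "ontable(d)"]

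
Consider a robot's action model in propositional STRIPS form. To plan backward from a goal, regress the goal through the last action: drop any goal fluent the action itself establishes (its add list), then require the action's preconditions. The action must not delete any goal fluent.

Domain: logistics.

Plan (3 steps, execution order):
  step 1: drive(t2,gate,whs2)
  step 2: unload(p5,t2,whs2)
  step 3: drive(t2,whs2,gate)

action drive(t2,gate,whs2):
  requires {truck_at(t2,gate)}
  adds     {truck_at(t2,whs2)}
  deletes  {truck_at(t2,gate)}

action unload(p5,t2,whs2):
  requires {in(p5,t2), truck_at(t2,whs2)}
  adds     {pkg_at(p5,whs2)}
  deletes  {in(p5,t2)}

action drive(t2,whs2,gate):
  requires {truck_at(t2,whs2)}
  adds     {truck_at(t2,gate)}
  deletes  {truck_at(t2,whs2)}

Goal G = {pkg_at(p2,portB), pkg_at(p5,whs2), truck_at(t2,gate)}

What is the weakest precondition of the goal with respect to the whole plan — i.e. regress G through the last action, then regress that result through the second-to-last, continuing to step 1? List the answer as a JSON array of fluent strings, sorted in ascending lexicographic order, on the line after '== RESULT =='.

Regress step by step:
  through step 3 (drive(t2,whs2,gate)): drop {truck_at(t2,gate)}, keep {pkg_at(p2,portB), pkg_at(p5,whs2)}, require {truck_at(t2,whs2)}
    → {pkg_at(p2,portB), pkg_at(p5,whs2), truck_at(t2,whs2)}
  through step 2 (unload(p5,t2,whs2)): drop {pkg_at(p5,whs2)}, keep {pkg_at(p2,portB), truck_at(t2,whs2)}, require {in(p5,t2), truck_at(t2,whs2)}
    → {in(p5,t2), pkg_at(p2,portB), truck_at(t2,whs2)}
  through step 1 (drive(t2,gate,whs2)): drop {truck_at(t2,whs2)}, keep {in(p5,t2), pkg_at(p2,portB)}, require {truck_at(t2,gate)}
    → {in(p5,t2), pkg_at(p2,portB), truck_at(t2,gate)}

== RESULT ==
["in(p5,t2)", "pkg_at(p2,portB)", "truck_at(t2,gate)"]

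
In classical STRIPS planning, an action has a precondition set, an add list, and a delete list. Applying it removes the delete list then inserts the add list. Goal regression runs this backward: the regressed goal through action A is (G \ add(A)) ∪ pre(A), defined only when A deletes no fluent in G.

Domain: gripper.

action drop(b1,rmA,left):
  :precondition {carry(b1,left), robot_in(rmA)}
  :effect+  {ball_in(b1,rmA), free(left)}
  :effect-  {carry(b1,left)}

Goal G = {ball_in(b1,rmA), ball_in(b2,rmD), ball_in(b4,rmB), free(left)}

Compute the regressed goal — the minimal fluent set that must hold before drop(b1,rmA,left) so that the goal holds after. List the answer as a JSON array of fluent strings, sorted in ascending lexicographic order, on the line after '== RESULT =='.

Compute (G \ add) ∪ pre:
  G ∩ del = {}  (empty — regression defined)
  G \ add = {ball_in(b1,rmA), ball_in(b2,rmD), ball_in(b4,rmB), free(left)} \ {ball_in(b1,rmA), free(left)} = {ball_in(b2,rmD), ball_in(b4,rmB)}
  ∪ pre   = {ball_in(b2,rmD), ball_in(b4,rmB)} ∪ {carry(b1,left), robot_in(rmA)}
          = {ball_in(b2,rmD), ball_in(b4,rmB), carry(b1,left), robot_in(rmA)}

== RESULT ==
["ball_in(b2,rmD)", "ball_in(b4,rmB)", "carry(b1,left)", "robot_in(rmA)"]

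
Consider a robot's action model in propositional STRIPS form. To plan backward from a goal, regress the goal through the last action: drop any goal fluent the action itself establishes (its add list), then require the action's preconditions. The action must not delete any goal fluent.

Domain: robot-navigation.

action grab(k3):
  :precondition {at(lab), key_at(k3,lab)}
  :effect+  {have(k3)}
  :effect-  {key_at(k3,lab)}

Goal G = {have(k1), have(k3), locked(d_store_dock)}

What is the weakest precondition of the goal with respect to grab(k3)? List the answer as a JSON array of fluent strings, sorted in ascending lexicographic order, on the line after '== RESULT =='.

Compute (G \ add) ∪ pre:
  G ∩ del = {}  (empty — regression defined)
  G \ add = {have(k1), have(k3), locked(d_store_dock)} \ {have(k3)} = {have(k1), locked(d_store_dock)}
  ∪ pre   = {have(k1), locked(d_store_dock)} ∪ {at(lab), key_at(k3,lab)}
          = {at(lab), have(k1), key_at(k3,lab), locked(d_store_dock)}

== RESULT ==
["at(lab)", "have(k1)", "key_at(k3,lab)", "locked(d_store_dock)"]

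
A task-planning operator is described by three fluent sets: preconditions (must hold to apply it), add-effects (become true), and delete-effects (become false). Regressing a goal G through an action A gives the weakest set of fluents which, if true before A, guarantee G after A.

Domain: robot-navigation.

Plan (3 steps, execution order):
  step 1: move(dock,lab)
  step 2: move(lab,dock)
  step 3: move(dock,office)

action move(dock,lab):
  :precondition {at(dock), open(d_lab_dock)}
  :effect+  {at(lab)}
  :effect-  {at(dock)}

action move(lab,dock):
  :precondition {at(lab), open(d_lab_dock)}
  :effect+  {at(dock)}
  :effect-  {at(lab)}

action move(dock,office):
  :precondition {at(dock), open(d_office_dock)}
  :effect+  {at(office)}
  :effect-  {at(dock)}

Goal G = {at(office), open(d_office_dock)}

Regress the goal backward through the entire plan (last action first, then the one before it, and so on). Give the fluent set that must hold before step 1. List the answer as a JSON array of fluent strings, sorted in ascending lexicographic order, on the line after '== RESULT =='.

Regress step by step:
  through step 3 (move(dock,office)): drop {at(office)}, keep {open(d_office_dock)}, require {at(dock), open(d_office_dock)}
    → {at(dock), open(d_office_dock)}
  through step 2 (move(lab,dock)): drop {at(dock)}, keep {open(d_office_dock)}, require {at(lab), open(d_lab_dock)}
    → {at(lab), open(d_lab_dock), open(d_office_dock)}
  through step 1 (move(dock,lab)): drop {at(lab)}, keep {open(d_lab_dock), open(d_office_dock)}, require {at(dock), open(d_lab_dock)}
    → {at(dock), open(d_lab_dock), open(d_office_dock)}

== RESULT ==
["at(dock)", "open(d_lab_dock)", "open(d_office_dock)"]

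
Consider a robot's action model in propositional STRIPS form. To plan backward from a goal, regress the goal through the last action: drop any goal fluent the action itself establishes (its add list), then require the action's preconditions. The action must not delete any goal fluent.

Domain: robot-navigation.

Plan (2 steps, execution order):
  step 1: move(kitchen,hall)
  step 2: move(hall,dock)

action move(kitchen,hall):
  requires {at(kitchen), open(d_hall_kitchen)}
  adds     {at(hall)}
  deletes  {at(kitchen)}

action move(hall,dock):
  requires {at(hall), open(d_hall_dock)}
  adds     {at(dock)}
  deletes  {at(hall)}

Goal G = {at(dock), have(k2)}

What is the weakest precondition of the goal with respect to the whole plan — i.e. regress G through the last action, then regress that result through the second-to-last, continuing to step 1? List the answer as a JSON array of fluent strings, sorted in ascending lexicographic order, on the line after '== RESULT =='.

Regress step by step:
  through step 2 (move(hall,dock)): drop {at(dock)}, keep {have(k2)}, require {at(hall), open(d_hall_dock)}
    → {at(hall), have(k2), open(d_hall_dock)}
  through step 1 (move(kitchen,hall)): drop {at(hall)}, keep {have(k2), open(d_hall_dock)}, require {at(kitchen), open(d_hall_kitchen)}
    → {at(kitchen), have(k2), open(d_hall_dock), open(d_hall_kitchen)}

== RESULT ==
["at(kitchen)", "have(k2)", "open(d_hall_dock)", "open(d_hall_kitchen)"]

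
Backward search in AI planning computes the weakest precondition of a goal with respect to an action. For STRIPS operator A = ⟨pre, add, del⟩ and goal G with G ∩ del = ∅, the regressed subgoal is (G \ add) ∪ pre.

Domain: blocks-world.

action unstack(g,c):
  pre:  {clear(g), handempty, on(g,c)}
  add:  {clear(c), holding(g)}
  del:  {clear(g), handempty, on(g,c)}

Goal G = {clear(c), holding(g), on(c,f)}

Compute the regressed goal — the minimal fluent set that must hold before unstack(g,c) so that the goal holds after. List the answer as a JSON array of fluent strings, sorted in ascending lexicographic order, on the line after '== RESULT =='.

Compute (G \ add) ∪ pre:
  G ∩ del = {}  (empty — regression defined)
  G \ add = {clear(c), holding(g), on(c,f)} \ {clear(c), holding(g)} = {on(c,f)}
  ∪ pre   = {on(c,f)} ∪ {clear(g), handempty, on(g,c)}
          = {clear(g), handempty, on(c,f), on(g,c)}

== RESULT ==
["clear(g)", "handempty", "on(c,f)", "on(g,c)"]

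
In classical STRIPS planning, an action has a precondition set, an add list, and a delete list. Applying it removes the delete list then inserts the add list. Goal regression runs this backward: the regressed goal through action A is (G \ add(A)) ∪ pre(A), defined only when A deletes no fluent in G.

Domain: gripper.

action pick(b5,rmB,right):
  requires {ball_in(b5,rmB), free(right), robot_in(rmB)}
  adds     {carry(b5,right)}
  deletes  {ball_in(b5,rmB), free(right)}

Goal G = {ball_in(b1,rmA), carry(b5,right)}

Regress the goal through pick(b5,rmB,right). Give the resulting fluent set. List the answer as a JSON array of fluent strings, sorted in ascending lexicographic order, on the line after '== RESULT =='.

Compute (G \ add) ∪ pre:
  G ∩ del = {}  (empty — regression defined)
  G \ add = {ball_in(b1,rmA), carry(b5,right)} \ {carry(b5,right)} = {ball_in(b1,rmA)}
  ∪ pre   = {ball_in(b1,rmA)} ∪ {ball_in(b5,rmB), free(right), robot_in(rmB)}
          = {ball_in(b1,rmA), ball_in(b5,rmB), free(right), robot_in(rmB)}

== RESULT ==
["ball_in(b1,rmA)", "ball_in(b5,rmB)", "free(right)", "robot_in(rmB)"]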